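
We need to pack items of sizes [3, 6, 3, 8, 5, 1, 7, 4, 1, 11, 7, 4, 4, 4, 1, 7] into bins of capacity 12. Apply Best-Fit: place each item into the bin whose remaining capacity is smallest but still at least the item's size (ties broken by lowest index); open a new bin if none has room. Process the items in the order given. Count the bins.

3 → bin 1 (remaining 9)
6 → bin 1 (remaining 3)
3 → bin 1 (remaining 0)
8 → bin 2 (remaining 4)
5 → bin 3 (remaining 7)
1 → bin 2 (remaining 3)
7 → bin 3 (remaining 0)
4 → bin 4 (remaining 8)
1 → bin 2 (remaining 2)
11 → bin 5 (remaining 1)
7 → bin 4 (remaining 1)
4 → bin 6 (remaining 8)
4 → bin 6 (remaining 4)
4 → bin 6 (remaining 0)
1 → bin 4 (remaining 0)
7 → bin 7 (remaining 5)
Final bins: [3,6,3] [8,1,1] [5,7] [4,7,1] [11] [4,4,4] [7].

7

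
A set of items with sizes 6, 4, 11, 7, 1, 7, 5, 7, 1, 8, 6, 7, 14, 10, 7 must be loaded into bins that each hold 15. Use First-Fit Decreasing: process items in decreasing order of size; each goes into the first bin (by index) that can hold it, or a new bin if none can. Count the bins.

7

Sorted descending: 14, 11, 10, 8, 7, 7, 7, 7, 7, 6, 6, 5, 4, 1, 1.
Put 14 in bin 1; 1 remain.
Put 11 in bin 2; 4 remain.
Put 10 in bin 3; 5 remain.
Put 8 in bin 4; 7 remain.
Put 7 in bin 4; 0 remain.
Put 7 in bin 5; 8 remain.
Put 7 in bin 5; 1 remain.
Put 7 in bin 6; 8 remain.
Put 7 in bin 6; 1 remain.
Put 6 in bin 7; 9 remain.
Put 6 in bin 7; 3 remain.
Put 5 in bin 3; 0 remain.
Put 4 in bin 2; 0 remain.
Put 1 in bin 1; 0 remain.
Put 1 in bin 5; 0 remain.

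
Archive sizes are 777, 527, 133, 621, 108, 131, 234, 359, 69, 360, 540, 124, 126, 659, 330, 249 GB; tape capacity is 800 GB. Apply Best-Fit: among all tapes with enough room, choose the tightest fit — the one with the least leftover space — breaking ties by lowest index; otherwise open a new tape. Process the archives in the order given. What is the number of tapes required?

tape 1: place 777 GB, 23 GB left
tape 2: place 527 GB, 273 GB left
tape 2: place 133 GB, 140 GB left
tape 3: place 621 GB, 179 GB left
tape 2: place 108 GB, 32 GB left
tape 3: place 131 GB, 48 GB left
tape 4: place 234 GB, 566 GB left
tape 4: place 359 GB, 207 GB left
tape 4: place 69 GB, 138 GB left
tape 5: place 360 GB, 440 GB left
tape 6: place 540 GB, 260 GB left
tape 4: place 124 GB, 14 GB left
tape 6: place 126 GB, 134 GB left
tape 7: place 659 GB, 141 GB left
tape 5: place 330 GB, 110 GB left
tape 8: place 249 GB, 551 GB left
Final tapes: [777] [527,133,108] [621,131] [234,359,69,124] [360,330] [540,126] [659] [249].

8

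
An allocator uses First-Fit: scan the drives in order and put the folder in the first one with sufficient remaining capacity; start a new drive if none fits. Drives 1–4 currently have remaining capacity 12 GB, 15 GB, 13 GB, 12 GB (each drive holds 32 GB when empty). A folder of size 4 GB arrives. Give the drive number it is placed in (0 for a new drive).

Drives with room: drive 1 (12 GB), drive 2 (15 GB), drive 3 (13 GB), drive 4 (12 GB).
The first with room is drive 1.

1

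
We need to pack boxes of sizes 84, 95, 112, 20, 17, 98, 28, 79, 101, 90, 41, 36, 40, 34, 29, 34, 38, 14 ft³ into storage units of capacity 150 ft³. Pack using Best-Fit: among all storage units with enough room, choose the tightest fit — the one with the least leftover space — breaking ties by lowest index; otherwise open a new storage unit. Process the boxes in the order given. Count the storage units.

8

84 ft³ → storage unit 1 (remaining 66 ft³)
95 ft³ → storage unit 2 (remaining 55 ft³)
112 ft³ → storage unit 3 (remaining 38 ft³)
20 ft³ → storage unit 3 (remaining 18 ft³)
17 ft³ → storage unit 3 (remaining 1 ft³)
98 ft³ → storage unit 4 (remaining 52 ft³)
28 ft³ → storage unit 4 (remaining 24 ft³)
79 ft³ → storage unit 5 (remaining 71 ft³)
101 ft³ → storage unit 6 (remaining 49 ft³)
90 ft³ → storage unit 7 (remaining 60 ft³)
41 ft³ → storage unit 6 (remaining 8 ft³)
36 ft³ → storage unit 2 (remaining 19 ft³)
40 ft³ → storage unit 7 (remaining 20 ft³)
34 ft³ → storage unit 1 (remaining 32 ft³)
29 ft³ → storage unit 1 (remaining 3 ft³)
34 ft³ → storage unit 5 (remaining 37 ft³)
38 ft³ → storage unit 8 (remaining 112 ft³)
14 ft³ → storage unit 2 (remaining 5 ft³)
Final storage units: [84,34,29] [95,36,14] [112,20,17] [98,28] [79,34] [101,41] [90,40] [38].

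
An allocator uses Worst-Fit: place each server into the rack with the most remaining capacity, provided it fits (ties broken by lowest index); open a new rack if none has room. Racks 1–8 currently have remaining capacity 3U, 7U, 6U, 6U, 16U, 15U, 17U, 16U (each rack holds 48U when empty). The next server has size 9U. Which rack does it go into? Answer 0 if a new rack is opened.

7

Racks with room: rack 5 (16U), rack 6 (15U), rack 7 (17U), rack 8 (16U).
Most room is rack 7 with 17U free.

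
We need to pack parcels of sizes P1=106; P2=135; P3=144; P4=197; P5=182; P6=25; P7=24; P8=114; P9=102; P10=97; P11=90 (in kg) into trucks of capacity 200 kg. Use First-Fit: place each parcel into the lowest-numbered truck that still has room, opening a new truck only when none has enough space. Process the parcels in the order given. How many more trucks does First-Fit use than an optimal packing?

1

First-Fit: [106,25,24] [135] [144] [197] [182] [114] [102,97] [90] → 8 trucks.
Total size 1216 kg; any packing needs at least ⌈1216/200⌉ = 7 trucks.
An optimal packing achieves that bound: [197] [182] [144,25,24] [135] [114] [106,90] [102,97] → 7 trucks.
Excess: 8 − 7 = 1.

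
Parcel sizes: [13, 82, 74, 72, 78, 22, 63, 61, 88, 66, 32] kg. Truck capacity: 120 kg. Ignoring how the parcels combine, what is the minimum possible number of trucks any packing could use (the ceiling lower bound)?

Total size = 13 + 82 + 74 + 72 + 78 + 22 + 63 + 61 + 88 + 66 + 32 = 651 kg.
⌈651 / 120⌉ = 6.

6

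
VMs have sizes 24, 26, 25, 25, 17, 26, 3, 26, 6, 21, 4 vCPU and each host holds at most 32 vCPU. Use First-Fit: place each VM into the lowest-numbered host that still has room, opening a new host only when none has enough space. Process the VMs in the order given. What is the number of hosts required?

8

host 1: place 24 vCPU, 8 vCPU left
host 2: place 26 vCPU, 6 vCPU left
host 3: place 25 vCPU, 7 vCPU left
host 4: place 25 vCPU, 7 vCPU left
host 5: place 17 vCPU, 15 vCPU left
host 6: place 26 vCPU, 6 vCPU left
host 1: place 3 vCPU, 5 vCPU left
host 7: place 26 vCPU, 6 vCPU left
host 2: place 6 vCPU, 0 vCPU left
host 8: place 21 vCPU, 11 vCPU left
host 1: place 4 vCPU, 1 vCPU left
Final hosts: [24,3,4] [26,6] [25] [25] [17] [26] [26] [21].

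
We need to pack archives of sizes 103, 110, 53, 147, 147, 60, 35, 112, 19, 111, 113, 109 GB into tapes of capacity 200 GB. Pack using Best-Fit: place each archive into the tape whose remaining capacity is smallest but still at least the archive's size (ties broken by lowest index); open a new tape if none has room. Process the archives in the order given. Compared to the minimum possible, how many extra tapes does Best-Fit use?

0

Best-Fit: [103,60,35] [110,53,19] [147] [147] [112] [111] [113] [109] → 8 tapes.
8 archives exceed 100 GB (half the capacity), and no two of those can share a tape, so at least 8 tapes are needed.
So 8 is already optimal.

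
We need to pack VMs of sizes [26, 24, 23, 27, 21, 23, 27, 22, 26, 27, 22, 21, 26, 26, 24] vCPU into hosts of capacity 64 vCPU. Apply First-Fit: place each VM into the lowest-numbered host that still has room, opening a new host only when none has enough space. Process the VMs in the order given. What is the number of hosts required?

8

26 vCPU → host 1 (remaining 38 vCPU)
24 vCPU → host 1 (remaining 14 vCPU)
23 vCPU → host 2 (remaining 41 vCPU)
27 vCPU → host 2 (remaining 14 vCPU)
21 vCPU → host 3 (remaining 43 vCPU)
23 vCPU → host 3 (remaining 20 vCPU)
27 vCPU → host 4 (remaining 37 vCPU)
22 vCPU → host 4 (remaining 15 vCPU)
26 vCPU → host 5 (remaining 38 vCPU)
27 vCPU → host 5 (remaining 11 vCPU)
22 vCPU → host 6 (remaining 42 vCPU)
21 vCPU → host 6 (remaining 21 vCPU)
26 vCPU → host 7 (remaining 38 vCPU)
26 vCPU → host 7 (remaining 12 vCPU)
24 vCPU → host 8 (remaining 40 vCPU)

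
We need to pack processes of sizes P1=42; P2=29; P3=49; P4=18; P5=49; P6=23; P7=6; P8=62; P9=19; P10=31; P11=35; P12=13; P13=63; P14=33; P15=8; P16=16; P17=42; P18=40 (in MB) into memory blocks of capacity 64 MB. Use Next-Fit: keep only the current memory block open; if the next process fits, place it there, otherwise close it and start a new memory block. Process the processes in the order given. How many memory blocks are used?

memory block 1: place P1 (42 MB), 22 MB left
memory block 2: place P2 (29 MB), 35 MB left
memory block 3: place P3 (49 MB), 15 MB left
memory block 4: place P4 (18 MB), 46 MB left
memory block 5: place P5 (49 MB), 15 MB left
memory block 6: place P6 (23 MB), 41 MB left
memory block 6: place P7 (6 MB), 35 MB left
memory block 7: place P8 (62 MB), 2 MB left
memory block 8: place P9 (19 MB), 45 MB left
memory block 8: place P10 (31 MB), 14 MB left
memory block 9: place P11 (35 MB), 29 MB left
memory block 9: place P12 (13 MB), 16 MB left
memory block 10: place P13 (63 MB), 1 MB left
memory block 11: place P14 (33 MB), 31 MB left
memory block 11: place P15 (8 MB), 23 MB left
memory block 11: place P16 (16 MB), 7 MB left
memory block 12: place P17 (42 MB), 22 MB left
memory block 13: place P18 (40 MB), 24 MB left
Final memory blocks: [42] [29] [49] [18] [49] [23,6] [62] [19,31] [35,13] [63] [33,8,16] [42] [40].

13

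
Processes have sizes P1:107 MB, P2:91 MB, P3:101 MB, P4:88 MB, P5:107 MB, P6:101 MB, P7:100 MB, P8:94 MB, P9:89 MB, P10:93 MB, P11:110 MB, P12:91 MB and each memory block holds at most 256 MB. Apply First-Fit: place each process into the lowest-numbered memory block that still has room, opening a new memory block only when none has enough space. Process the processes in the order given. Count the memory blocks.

P1 (107 MB) → memory block 1 (remaining 149 MB)
P2 (91 MB) → memory block 1 (remaining 58 MB)
P3 (101 MB) → memory block 2 (remaining 155 MB)
P4 (88 MB) → memory block 2 (remaining 67 MB)
P5 (107 MB) → memory block 3 (remaining 149 MB)
P6 (101 MB) → memory block 3 (remaining 48 MB)
P7 (100 MB) → memory block 4 (remaining 156 MB)
P8 (94 MB) → memory block 4 (remaining 62 MB)
P9 (89 MB) → memory block 5 (remaining 167 MB)
P10 (93 MB) → memory block 5 (remaining 74 MB)
P11 (110 MB) → memory block 6 (remaining 146 MB)
P12 (91 MB) → memory block 6 (remaining 55 MB)

6 memory blocks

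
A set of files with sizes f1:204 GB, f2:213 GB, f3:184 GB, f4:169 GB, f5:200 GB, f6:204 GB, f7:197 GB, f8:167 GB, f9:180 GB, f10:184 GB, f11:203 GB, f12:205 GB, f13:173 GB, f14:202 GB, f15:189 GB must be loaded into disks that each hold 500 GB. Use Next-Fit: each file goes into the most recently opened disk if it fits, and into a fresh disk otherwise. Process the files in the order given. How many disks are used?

8

Put f1 (204 GB) in disk 1; 296 GB remain.
Put f2 (213 GB) in disk 1; 83 GB remain.
Put f3 (184 GB) in disk 2; 316 GB remain.
Put f4 (169 GB) in disk 2; 147 GB remain.
Put f5 (200 GB) in disk 3; 300 GB remain.
Put f6 (204 GB) in disk 3; 96 GB remain.
Put f7 (197 GB) in disk 4; 303 GB remain.
Put f8 (167 GB) in disk 4; 136 GB remain.
Put f9 (180 GB) in disk 5; 320 GB remain.
Put f10 (184 GB) in disk 5; 136 GB remain.
Put f11 (203 GB) in disk 6; 297 GB remain.
Put f12 (205 GB) in disk 6; 92 GB remain.
Put f13 (173 GB) in disk 7; 327 GB remain.
Put f14 (202 GB) in disk 7; 125 GB remain.
Put f15 (189 GB) in disk 8; 311 GB remain.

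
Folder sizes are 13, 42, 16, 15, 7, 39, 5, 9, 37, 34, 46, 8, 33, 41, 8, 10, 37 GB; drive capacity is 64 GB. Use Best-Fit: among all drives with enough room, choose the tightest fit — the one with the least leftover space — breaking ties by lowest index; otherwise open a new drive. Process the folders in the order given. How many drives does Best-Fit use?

drive 1: place 13 GB, 51 GB left
drive 1: place 42 GB, 9 GB left
drive 2: place 16 GB, 48 GB left
drive 2: place 15 GB, 33 GB left
drive 1: place 7 GB, 2 GB left
drive 3: place 39 GB, 25 GB left
drive 3: place 5 GB, 20 GB left
drive 3: place 9 GB, 11 GB left
drive 4: place 37 GB, 27 GB left
drive 5: place 34 GB, 30 GB left
drive 6: place 46 GB, 18 GB left
drive 3: place 8 GB, 3 GB left
drive 2: place 33 GB, 0 GB left
drive 7: place 41 GB, 23 GB left
drive 6: place 8 GB, 10 GB left
drive 6: place 10 GB, 0 GB left
drive 8: place 37 GB, 27 GB left

8 drives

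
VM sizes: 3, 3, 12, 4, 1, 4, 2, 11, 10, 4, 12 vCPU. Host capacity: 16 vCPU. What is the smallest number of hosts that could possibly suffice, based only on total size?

Total size = 3 + 3 + 12 + 4 + 1 + 4 + 2 + 11 + 10 + 4 + 12 = 66 vCPU.
⌈66 / 16⌉ = 5.

5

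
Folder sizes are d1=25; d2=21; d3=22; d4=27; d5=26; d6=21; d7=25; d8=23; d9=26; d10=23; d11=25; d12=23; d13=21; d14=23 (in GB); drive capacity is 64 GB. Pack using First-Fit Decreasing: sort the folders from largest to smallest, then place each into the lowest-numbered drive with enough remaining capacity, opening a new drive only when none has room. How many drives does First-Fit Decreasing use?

7 drives

Sorted descending: 27, 26, 26, 25, 25, 25, 23, 23, 23, 23, 22, 21, 21, 21.
Put 27 GB in drive 1; 37 GB remain.
Put 26 GB in drive 1; 11 GB remain.
Put 26 GB in drive 2; 38 GB remain.
Put 25 GB in drive 2; 13 GB remain.
Put 25 GB in drive 3; 39 GB remain.
Put 25 GB in drive 3; 14 GB remain.
Put 23 GB in drive 4; 41 GB remain.
Put 23 GB in drive 4; 18 GB remain.
Put 23 GB in drive 5; 41 GB remain.
Put 23 GB in drive 5; 18 GB remain.
Put 22 GB in drive 6; 42 GB remain.
Put 21 GB in drive 6; 21 GB remain.
Put 21 GB in drive 6; 0 GB remain.
Put 21 GB in drive 7; 43 GB remain.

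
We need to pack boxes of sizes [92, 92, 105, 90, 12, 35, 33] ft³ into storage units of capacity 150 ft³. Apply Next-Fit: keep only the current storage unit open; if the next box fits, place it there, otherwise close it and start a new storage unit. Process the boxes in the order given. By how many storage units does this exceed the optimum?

Next-Fit: [92] [92] [105] [90,12,35] [33] → 5 storage units.
Total size 459 ft³; any packing needs at least ⌈459/150⌉ = 4 storage units.
An optimal packing achieves that bound: [105,35] [92,33,12] [92] [90] → 4 storage units.
Excess: 5 − 4 = 1.

1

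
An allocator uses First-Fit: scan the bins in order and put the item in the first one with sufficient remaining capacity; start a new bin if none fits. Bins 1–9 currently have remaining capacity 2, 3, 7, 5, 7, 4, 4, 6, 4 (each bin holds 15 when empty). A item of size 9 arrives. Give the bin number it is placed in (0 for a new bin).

0

No bin has ≥ 9 free, so a new bin is opened.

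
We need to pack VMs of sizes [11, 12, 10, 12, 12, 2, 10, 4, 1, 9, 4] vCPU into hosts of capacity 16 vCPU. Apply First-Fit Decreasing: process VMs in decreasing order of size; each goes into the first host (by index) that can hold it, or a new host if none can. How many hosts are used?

Sorted descending: 12, 12, 12, 11, 10, 10, 9, 4, 4, 2, 1.
12 vCPU → host 1 (remaining 4 vCPU)
12 vCPU → host 2 (remaining 4 vCPU)
12 vCPU → host 3 (remaining 4 vCPU)
11 vCPU → host 4 (remaining 5 vCPU)
10 vCPU → host 5 (remaining 6 vCPU)
10 vCPU → host 6 (remaining 6 vCPU)
9 vCPU → host 7 (remaining 7 vCPU)
4 vCPU → host 1 (remaining 0 vCPU)
4 vCPU → host 2 (remaining 0 vCPU)
2 vCPU → host 3 (remaining 2 vCPU)
1 vCPU → host 3 (remaining 1 vCPU)
Final hosts: [12,4] [12,4] [12,2,1] [11] [10] [10] [9].

7 hosts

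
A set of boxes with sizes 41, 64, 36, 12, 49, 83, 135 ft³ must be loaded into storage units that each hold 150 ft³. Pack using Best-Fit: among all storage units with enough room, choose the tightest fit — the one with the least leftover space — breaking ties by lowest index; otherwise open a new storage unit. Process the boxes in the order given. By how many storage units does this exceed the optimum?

0

Best-Fit: [41,64,36] [12,49,83] [135] → 3 storage units.
Total size 420 ft³; any packing needs at least ⌈420/150⌉ = 3 storage units.
So 3 is already optimal.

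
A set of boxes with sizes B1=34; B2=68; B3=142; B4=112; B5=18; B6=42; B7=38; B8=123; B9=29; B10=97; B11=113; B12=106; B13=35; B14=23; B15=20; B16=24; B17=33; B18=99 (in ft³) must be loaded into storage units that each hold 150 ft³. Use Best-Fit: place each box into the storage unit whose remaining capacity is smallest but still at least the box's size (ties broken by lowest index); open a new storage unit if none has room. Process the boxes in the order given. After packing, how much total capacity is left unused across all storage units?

194

Put B1 (34 ft³) in storage unit 1; 116 ft³ remain.
Put B2 (68 ft³) in storage unit 1; 48 ft³ remain.
Put B3 (142 ft³) in storage unit 2; 8 ft³ remain.
Put B4 (112 ft³) in storage unit 3; 38 ft³ remain.
Put B5 (18 ft³) in storage unit 3; 20 ft³ remain.
Put B6 (42 ft³) in storage unit 1; 6 ft³ remain.
Put B7 (38 ft³) in storage unit 4; 112 ft³ remain.
Put B8 (123 ft³) in storage unit 5; 27 ft³ remain.
Put B9 (29 ft³) in storage unit 4; 83 ft³ remain.
Put B10 (97 ft³) in storage unit 6; 53 ft³ remain.
Put B11 (113 ft³) in storage unit 7; 37 ft³ remain.
Put B12 (106 ft³) in storage unit 8; 44 ft³ remain.
Put B13 (35 ft³) in storage unit 7; 2 ft³ remain.
Put B14 (23 ft³) in storage unit 5; 4 ft³ remain.
Put B15 (20 ft³) in storage unit 3; 0 ft³ remain.
Put B16 (24 ft³) in storage unit 8; 20 ft³ remain.
Put B17 (33 ft³) in storage unit 6; 20 ft³ remain.
Put B18 (99 ft³) in storage unit 9; 51 ft³ remain.
9 storage units × 150 ft³ = 1350 ft³; used 1156 ft³; unused 194 ft³.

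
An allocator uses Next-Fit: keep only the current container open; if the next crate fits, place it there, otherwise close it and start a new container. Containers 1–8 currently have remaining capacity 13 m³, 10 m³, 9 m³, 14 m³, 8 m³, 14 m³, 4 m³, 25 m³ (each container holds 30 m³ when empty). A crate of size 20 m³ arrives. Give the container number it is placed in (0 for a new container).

8

Next-Fit only looks at container 8, which has 25 m³ free.
20 m³ fits there.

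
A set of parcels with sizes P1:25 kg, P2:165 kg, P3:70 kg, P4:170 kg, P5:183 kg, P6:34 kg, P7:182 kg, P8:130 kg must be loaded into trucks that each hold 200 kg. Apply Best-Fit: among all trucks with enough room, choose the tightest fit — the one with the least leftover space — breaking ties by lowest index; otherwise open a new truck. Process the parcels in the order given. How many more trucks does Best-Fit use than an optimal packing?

1

Best-Fit: [25,165] [70,34] [170] [183] [182] [130] → 6 trucks.
Total size 959 kg; any packing needs at least ⌈959/200⌉ = 5 trucks.
An optimal packing achieves that bound: [183] [182] [170,25] [165,34] [130,70] → 5 trucks.
Excess: 6 − 5 = 1.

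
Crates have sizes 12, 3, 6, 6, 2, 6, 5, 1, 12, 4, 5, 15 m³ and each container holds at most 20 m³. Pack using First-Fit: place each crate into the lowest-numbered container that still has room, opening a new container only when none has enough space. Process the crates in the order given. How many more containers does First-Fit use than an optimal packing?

1

First-Fit: [12,3,2,1] [6,6,6] [5,12] [4,5] [15] → 5 containers.
Total size 77 m³; any packing needs at least ⌈77/20⌉ = 4 containers.
An optimal packing achieves that bound: [15,5] [12,6,2] [12,6,1] [6,5,4,3] → 4 containers.
Excess: 5 − 4 = 1.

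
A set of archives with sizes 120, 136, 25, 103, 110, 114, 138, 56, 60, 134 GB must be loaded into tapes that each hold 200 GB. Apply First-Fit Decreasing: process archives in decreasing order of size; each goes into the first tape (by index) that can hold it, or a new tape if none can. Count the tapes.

7 tapes

Sorted descending: 138, 136, 134, 120, 114, 110, 103, 60, 56, 25.
tape 1: place 138 GB, 62 GB left
tape 2: place 136 GB, 64 GB left
tape 3: place 134 GB, 66 GB left
tape 4: place 120 GB, 80 GB left
tape 5: place 114 GB, 86 GB left
tape 6: place 110 GB, 90 GB left
tape 7: place 103 GB, 97 GB left
tape 1: place 60 GB, 2 GB left
tape 2: place 56 GB, 8 GB left
tape 3: place 25 GB, 41 GB left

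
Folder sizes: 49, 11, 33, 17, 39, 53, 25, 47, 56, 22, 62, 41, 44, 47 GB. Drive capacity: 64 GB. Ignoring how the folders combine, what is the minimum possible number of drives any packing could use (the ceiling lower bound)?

9 drives

Total size = 49 + 11 + 33 + 17 + 39 + 53 + 25 + 47 + 56 + 22 + 62 + 41 + 44 + 47 = 546 GB.
⌈546 / 64⌉ = 9.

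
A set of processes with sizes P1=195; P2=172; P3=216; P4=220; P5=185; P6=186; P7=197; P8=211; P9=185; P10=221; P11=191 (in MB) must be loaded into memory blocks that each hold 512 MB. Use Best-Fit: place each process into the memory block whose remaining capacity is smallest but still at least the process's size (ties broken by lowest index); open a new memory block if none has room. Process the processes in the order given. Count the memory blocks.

Put P1 (195 MB) in memory block 1; 317 MB remain.
Put P2 (172 MB) in memory block 1; 145 MB remain.
Put P3 (216 MB) in memory block 2; 296 MB remain.
Put P4 (220 MB) in memory block 2; 76 MB remain.
Put P5 (185 MB) in memory block 3; 327 MB remain.
Put P6 (186 MB) in memory block 3; 141 MB remain.
Put P7 (197 MB) in memory block 4; 315 MB remain.
Put P8 (211 MB) in memory block 4; 104 MB remain.
Put P9 (185 MB) in memory block 5; 327 MB remain.
Put P10 (221 MB) in memory block 5; 106 MB remain.
Put P11 (191 MB) in memory block 6; 321 MB remain.

6 memory blocks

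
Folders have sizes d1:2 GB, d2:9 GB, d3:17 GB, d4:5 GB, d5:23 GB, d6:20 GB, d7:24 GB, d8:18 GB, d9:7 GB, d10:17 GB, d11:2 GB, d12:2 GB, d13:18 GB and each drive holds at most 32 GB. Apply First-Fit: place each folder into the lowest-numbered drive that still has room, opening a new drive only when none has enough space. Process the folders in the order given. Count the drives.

drive 1: place d1 (2 GB), 30 GB left
drive 1: place d2 (9 GB), 21 GB left
drive 1: place d3 (17 GB), 4 GB left
drive 2: place d4 (5 GB), 27 GB left
drive 2: place d5 (23 GB), 4 GB left
drive 3: place d6 (20 GB), 12 GB left
drive 4: place d7 (24 GB), 8 GB left
drive 5: place d8 (18 GB), 14 GB left
drive 3: place d9 (7 GB), 5 GB left
drive 6: place d10 (17 GB), 15 GB left
drive 1: place d11 (2 GB), 2 GB left
drive 1: place d12 (2 GB), 0 GB left
drive 7: place d13 (18 GB), 14 GB left
Final drives: [2,9,17,2,2] [5,23] [20,7] [24] [18] [17] [18].

7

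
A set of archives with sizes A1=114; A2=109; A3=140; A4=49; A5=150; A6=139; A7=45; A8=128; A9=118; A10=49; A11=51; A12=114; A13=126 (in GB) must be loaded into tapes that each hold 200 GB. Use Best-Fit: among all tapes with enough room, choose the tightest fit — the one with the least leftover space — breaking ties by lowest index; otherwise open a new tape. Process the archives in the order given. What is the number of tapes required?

Put A1 (114 GB) in tape 1; 86 GB remain.
Put A2 (109 GB) in tape 2; 91 GB remain.
Put A3 (140 GB) in tape 3; 60 GB remain.
Put A4 (49 GB) in tape 3; 11 GB remain.
Put A5 (150 GB) in tape 4; 50 GB remain.
Put A6 (139 GB) in tape 5; 61 GB remain.
Put A7 (45 GB) in tape 4; 5 GB remain.
Put A8 (128 GB) in tape 6; 72 GB remain.
Put A9 (118 GB) in tape 7; 82 GB remain.
Put A10 (49 GB) in tape 5; 12 GB remain.
Put A11 (51 GB) in tape 6; 21 GB remain.
Put A12 (114 GB) in tape 8; 86 GB remain.
Put A13 (126 GB) in tape 9; 74 GB remain.

9 tapes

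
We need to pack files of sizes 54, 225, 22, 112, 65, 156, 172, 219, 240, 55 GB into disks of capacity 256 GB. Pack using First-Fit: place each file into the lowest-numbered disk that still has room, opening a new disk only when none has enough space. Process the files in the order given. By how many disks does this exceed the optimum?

First-Fit: [54,22,112,65] [225] [156,55] [172] [219] [240] → 6 disks.
Total size 1320 GB; any packing needs at least ⌈1320/256⌉ = 6 disks.
So 6 is already optimal.

0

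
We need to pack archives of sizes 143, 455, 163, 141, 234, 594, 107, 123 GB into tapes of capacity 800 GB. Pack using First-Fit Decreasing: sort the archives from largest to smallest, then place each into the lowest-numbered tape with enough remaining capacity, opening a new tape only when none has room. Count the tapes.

Sorted descending: 594, 455, 234, 163, 143, 141, 123, 107.
Put 594 GB in tape 1; 206 GB remain.
Put 455 GB in tape 2; 345 GB remain.
Put 234 GB in tape 2; 111 GB remain.
Put 163 GB in tape 1; 43 GB remain.
Put 143 GB in tape 3; 657 GB remain.
Put 141 GB in tape 3; 516 GB remain.
Put 123 GB in tape 3; 393 GB remain.
Put 107 GB in tape 2; 4 GB remain.
Final tapes: [594,163] [455,234,107] [143,141,123].

3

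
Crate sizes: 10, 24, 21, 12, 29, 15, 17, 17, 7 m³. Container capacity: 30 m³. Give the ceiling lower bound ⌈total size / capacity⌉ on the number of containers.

Total size = 10 + 24 + 21 + 12 + 29 + 15 + 17 + 17 + 7 = 152 m³.
⌈152 / 30⌉ = 6.

6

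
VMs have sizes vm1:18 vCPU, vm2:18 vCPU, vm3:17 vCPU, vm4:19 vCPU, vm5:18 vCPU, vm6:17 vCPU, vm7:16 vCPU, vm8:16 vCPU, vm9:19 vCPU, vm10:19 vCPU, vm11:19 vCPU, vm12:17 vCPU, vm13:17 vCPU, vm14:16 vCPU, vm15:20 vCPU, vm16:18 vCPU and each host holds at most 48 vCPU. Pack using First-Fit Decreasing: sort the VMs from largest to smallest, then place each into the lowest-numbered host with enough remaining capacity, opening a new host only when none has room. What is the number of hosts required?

8 hosts

Sorted descending: 20, 19, 19, 19, 19, 18, 18, 18, 18, 17, 17, 17, 17, 16, 16, 16.
20 vCPU → host 1 (remaining 28 vCPU)
19 vCPU → host 1 (remaining 9 vCPU)
19 vCPU → host 2 (remaining 29 vCPU)
19 vCPU → host 2 (remaining 10 vCPU)
19 vCPU → host 3 (remaining 29 vCPU)
18 vCPU → host 3 (remaining 11 vCPU)
18 vCPU → host 4 (remaining 30 vCPU)
18 vCPU → host 4 (remaining 12 vCPU)
18 vCPU → host 5 (remaining 30 vCPU)
17 vCPU → host 5 (remaining 13 vCPU)
17 vCPU → host 6 (remaining 31 vCPU)
17 vCPU → host 6 (remaining 14 vCPU)
17 vCPU → host 7 (remaining 31 vCPU)
16 vCPU → host 7 (remaining 15 vCPU)
16 vCPU → host 8 (remaining 32 vCPU)
16 vCPU → host 8 (remaining 16 vCPU)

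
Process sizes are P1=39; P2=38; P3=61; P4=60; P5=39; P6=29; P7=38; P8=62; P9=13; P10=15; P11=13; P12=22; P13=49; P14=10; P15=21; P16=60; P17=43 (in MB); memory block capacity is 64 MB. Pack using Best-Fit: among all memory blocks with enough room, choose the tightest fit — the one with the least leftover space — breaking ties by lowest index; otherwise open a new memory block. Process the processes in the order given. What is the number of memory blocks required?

P1 (39 MB) → memory block 1 (remaining 25 MB)
P2 (38 MB) → memory block 2 (remaining 26 MB)
P3 (61 MB) → memory block 3 (remaining 3 MB)
P4 (60 MB) → memory block 4 (remaining 4 MB)
P5 (39 MB) → memory block 5 (remaining 25 MB)
P6 (29 MB) → memory block 6 (remaining 35 MB)
P7 (38 MB) → memory block 7 (remaining 26 MB)
P8 (62 MB) → memory block 8 (remaining 2 MB)
P9 (13 MB) → memory block 1 (remaining 12 MB)
P10 (15 MB) → memory block 5 (remaining 10 MB)
P11 (13 MB) → memory block 2 (remaining 13 MB)
P12 (22 MB) → memory block 7 (remaining 4 MB)
P13 (49 MB) → memory block 9 (remaining 15 MB)
P14 (10 MB) → memory block 5 (remaining 0 MB)
P15 (21 MB) → memory block 6 (remaining 14 MB)
P16 (60 MB) → memory block 10 (remaining 4 MB)
P17 (43 MB) → memory block 11 (remaining 21 MB)
Final memory blocks: [39,13] [38,13] [61] [60] [39,15,10] [29,21] [38,22] [62] [49] [60] [43].

11 memory blocks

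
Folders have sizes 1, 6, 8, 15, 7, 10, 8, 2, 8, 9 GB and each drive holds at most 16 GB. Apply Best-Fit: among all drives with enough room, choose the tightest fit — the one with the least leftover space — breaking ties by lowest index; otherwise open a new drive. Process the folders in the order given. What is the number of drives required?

Put 1 GB in drive 1; 15 GB remain.
Put 6 GB in drive 1; 9 GB remain.
Put 8 GB in drive 1; 1 GB remain.
Put 15 GB in drive 2; 1 GB remain.
Put 7 GB in drive 3; 9 GB remain.
Put 10 GB in drive 4; 6 GB remain.
Put 8 GB in drive 3; 1 GB remain.
Put 2 GB in drive 4; 4 GB remain.
Put 8 GB in drive 5; 8 GB remain.
Put 9 GB in drive 6; 7 GB remain.

6 drives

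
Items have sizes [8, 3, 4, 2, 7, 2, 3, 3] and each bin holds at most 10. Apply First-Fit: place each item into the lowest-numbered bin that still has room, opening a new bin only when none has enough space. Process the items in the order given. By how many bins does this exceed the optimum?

0

First-Fit: [8,2] [3,4,2] [7,3] [3] → 4 bins.
Total size 32; any packing needs at least ⌈32/10⌉ = 4 bins.
So 4 is already optimal.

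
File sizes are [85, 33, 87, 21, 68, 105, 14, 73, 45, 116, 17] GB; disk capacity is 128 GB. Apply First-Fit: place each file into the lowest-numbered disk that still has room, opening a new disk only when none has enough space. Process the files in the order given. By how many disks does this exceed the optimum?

0

First-Fit: [85,33] [87,21,14] [68,45] [105,17] [73] [116] → 6 disks.
Total size 664 GB; any packing needs at least ⌈664/128⌉ = 6 disks.
So 6 is already optimal.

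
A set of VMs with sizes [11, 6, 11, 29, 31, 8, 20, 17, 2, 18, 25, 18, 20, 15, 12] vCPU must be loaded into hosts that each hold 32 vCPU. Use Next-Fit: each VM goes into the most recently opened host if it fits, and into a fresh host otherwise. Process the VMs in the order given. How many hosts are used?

10

host 1: place 11 vCPU, 21 vCPU left
host 1: place 6 vCPU, 15 vCPU left
host 1: place 11 vCPU, 4 vCPU left
host 2: place 29 vCPU, 3 vCPU left
host 3: place 31 vCPU, 1 vCPU left
host 4: place 8 vCPU, 24 vCPU left
host 4: place 20 vCPU, 4 vCPU left
host 5: place 17 vCPU, 15 vCPU left
host 5: place 2 vCPU, 13 vCPU left
host 6: place 18 vCPU, 14 vCPU left
host 7: place 25 vCPU, 7 vCPU left
host 8: place 18 vCPU, 14 vCPU left
host 9: place 20 vCPU, 12 vCPU left
host 10: place 15 vCPU, 17 vCPU left
host 10: place 12 vCPU, 5 vCPU left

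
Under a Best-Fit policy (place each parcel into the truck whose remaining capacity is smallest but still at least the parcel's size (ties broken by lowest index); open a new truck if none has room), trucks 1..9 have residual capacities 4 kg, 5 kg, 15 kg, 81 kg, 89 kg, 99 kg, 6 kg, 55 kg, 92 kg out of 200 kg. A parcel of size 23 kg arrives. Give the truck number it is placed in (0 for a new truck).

8

Trucks with room: truck 4 (81 kg), truck 5 (89 kg), truck 6 (99 kg), truck 8 (55 kg), truck 9 (92 kg).
Tightest fit is truck 8 with 55 kg free.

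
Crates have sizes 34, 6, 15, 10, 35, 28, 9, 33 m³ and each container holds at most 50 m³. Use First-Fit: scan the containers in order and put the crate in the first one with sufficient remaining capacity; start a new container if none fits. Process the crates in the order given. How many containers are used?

34 m³ → container 1 (remaining 16 m³)
6 m³ → container 1 (remaining 10 m³)
15 m³ → container 2 (remaining 35 m³)
10 m³ → container 1 (remaining 0 m³)
35 m³ → container 2 (remaining 0 m³)
28 m³ → container 3 (remaining 22 m³)
9 m³ → container 3 (remaining 13 m³)
33 m³ → container 4 (remaining 17 m³)

4 containers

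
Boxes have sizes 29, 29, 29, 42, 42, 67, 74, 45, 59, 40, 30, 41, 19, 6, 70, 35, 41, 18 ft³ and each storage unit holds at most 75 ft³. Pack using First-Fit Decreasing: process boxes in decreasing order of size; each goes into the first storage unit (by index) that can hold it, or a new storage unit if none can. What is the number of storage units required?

Sorted descending: 74, 70, 67, 59, 45, 42, 42, 41, 41, 40, 35, 30, 29, 29, 29, 19, 18, 6.
74 ft³ → storage unit 1 (remaining 1 ft³)
70 ft³ → storage unit 2 (remaining 5 ft³)
67 ft³ → storage unit 3 (remaining 8 ft³)
59 ft³ → storage unit 4 (remaining 16 ft³)
45 ft³ → storage unit 5 (remaining 30 ft³)
42 ft³ → storage unit 6 (remaining 33 ft³)
42 ft³ → storage unit 7 (remaining 33 ft³)
41 ft³ → storage unit 8 (remaining 34 ft³)
41 ft³ → storage unit 9 (remaining 34 ft³)
40 ft³ → storage unit 10 (remaining 35 ft³)
35 ft³ → storage unit 10 (remaining 0 ft³)
30 ft³ → storage unit 5 (remaining 0 ft³)
29 ft³ → storage unit 6 (remaining 4 ft³)
29 ft³ → storage unit 7 (remaining 4 ft³)
29 ft³ → storage unit 8 (remaining 5 ft³)
19 ft³ → storage unit 9 (remaining 15 ft³)
18 ft³ → storage unit 11 (remaining 57 ft³)
6 ft³ → storage unit 3 (remaining 2 ft³)
Final storage units: [74] [70] [67,6] [59] [45,30] [42,29] [42,29] [41,29] [41,19] [40,35] [18].

11 storage units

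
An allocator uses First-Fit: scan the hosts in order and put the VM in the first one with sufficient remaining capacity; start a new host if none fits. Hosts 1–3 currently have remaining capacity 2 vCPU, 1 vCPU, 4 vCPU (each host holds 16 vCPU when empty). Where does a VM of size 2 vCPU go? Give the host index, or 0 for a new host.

Hosts with room: host 1 (2 vCPU), host 3 (4 vCPU).
The first with room is host 1.

1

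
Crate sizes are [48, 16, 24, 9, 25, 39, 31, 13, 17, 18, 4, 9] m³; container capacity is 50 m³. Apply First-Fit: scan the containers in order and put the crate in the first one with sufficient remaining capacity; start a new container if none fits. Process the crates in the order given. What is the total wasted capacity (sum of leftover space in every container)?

47

container 1: place 48 m³, 2 m³ left
container 2: place 16 m³, 34 m³ left
container 2: place 24 m³, 10 m³ left
container 2: place 9 m³, 1 m³ left
container 3: place 25 m³, 25 m³ left
container 4: place 39 m³, 11 m³ left
container 5: place 31 m³, 19 m³ left
container 3: place 13 m³, 12 m³ left
container 5: place 17 m³, 2 m³ left
container 6: place 18 m³, 32 m³ left
container 3: place 4 m³, 8 m³ left
container 4: place 9 m³, 2 m³ left
6 containers × 50 m³ = 300 m³; used 253 m³; unused 47 m³.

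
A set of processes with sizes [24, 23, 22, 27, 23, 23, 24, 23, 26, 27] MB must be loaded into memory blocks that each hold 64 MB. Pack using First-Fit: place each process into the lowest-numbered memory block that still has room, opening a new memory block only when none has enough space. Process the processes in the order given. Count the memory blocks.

Put 24 MB in memory block 1; 40 MB remain.
Put 23 MB in memory block 1; 17 MB remain.
Put 22 MB in memory block 2; 42 MB remain.
Put 27 MB in memory block 2; 15 MB remain.
Put 23 MB in memory block 3; 41 MB remain.
Put 23 MB in memory block 3; 18 MB remain.
Put 24 MB in memory block 4; 40 MB remain.
Put 23 MB in memory block 4; 17 MB remain.
Put 26 MB in memory block 5; 38 MB remain.
Put 27 MB in memory block 5; 11 MB remain.

5 memory blocks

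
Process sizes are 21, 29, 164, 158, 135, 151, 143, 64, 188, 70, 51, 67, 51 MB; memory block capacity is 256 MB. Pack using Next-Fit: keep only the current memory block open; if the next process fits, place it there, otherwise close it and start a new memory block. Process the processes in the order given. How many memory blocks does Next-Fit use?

Put 21 MB in memory block 1; 235 MB remain.
Put 29 MB in memory block 1; 206 MB remain.
Put 164 MB in memory block 1; 42 MB remain.
Put 158 MB in memory block 2; 98 MB remain.
Put 135 MB in memory block 3; 121 MB remain.
Put 151 MB in memory block 4; 105 MB remain.
Put 143 MB in memory block 5; 113 MB remain.
Put 64 MB in memory block 5; 49 MB remain.
Put 188 MB in memory block 6; 68 MB remain.
Put 70 MB in memory block 7; 186 MB remain.
Put 51 MB in memory block 7; 135 MB remain.
Put 67 MB in memory block 7; 68 MB remain.
Put 51 MB in memory block 7; 17 MB remain.
Final memory blocks: [21,29,164] [158] [135] [151] [143,64] [188] [70,51,67,51].

7 memory blocks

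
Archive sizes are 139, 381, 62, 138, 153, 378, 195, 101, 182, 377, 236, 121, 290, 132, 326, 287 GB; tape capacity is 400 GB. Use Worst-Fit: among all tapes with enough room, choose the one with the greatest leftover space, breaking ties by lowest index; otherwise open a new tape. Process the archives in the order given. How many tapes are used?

11

tape 1: place 139 GB, 261 GB left
tape 2: place 381 GB, 19 GB left
tape 1: place 62 GB, 199 GB left
tape 1: place 138 GB, 61 GB left
tape 3: place 153 GB, 247 GB left
tape 4: place 378 GB, 22 GB left
tape 3: place 195 GB, 52 GB left
tape 5: place 101 GB, 299 GB left
tape 5: place 182 GB, 117 GB left
tape 6: place 377 GB, 23 GB left
tape 7: place 236 GB, 164 GB left
tape 7: place 121 GB, 43 GB left
tape 8: place 290 GB, 110 GB left
tape 9: place 132 GB, 268 GB left
tape 10: place 326 GB, 74 GB left
tape 11: place 287 GB, 113 GB left
Final tapes: [139,62,138] [381] [153,195] [378] [101,182] [377] [236,121] [290] [132] [326] [287].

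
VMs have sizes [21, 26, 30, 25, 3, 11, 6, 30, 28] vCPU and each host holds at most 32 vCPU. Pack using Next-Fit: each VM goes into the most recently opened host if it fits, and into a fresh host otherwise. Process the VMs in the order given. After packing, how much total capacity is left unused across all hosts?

44

host 1: place 21 vCPU, 11 vCPU left
host 2: place 26 vCPU, 6 vCPU left
host 3: place 30 vCPU, 2 vCPU left
host 4: place 25 vCPU, 7 vCPU left
host 4: place 3 vCPU, 4 vCPU left
host 5: place 11 vCPU, 21 vCPU left
host 5: place 6 vCPU, 15 vCPU left
host 6: place 30 vCPU, 2 vCPU left
host 7: place 28 vCPU, 4 vCPU left
7 hosts × 32 vCPU = 224 vCPU; used 180 vCPU; unused 44 vCPU.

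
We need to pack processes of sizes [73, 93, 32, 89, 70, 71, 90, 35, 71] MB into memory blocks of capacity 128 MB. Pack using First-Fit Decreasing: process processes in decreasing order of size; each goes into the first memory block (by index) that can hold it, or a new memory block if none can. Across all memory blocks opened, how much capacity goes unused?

Sorted descending: 93, 90, 89, 73, 71, 71, 70, 35, 32.
memory block 1: place 93 MB, 35 MB left
memory block 2: place 90 MB, 38 MB left
memory block 3: place 89 MB, 39 MB left
memory block 4: place 73 MB, 55 MB left
memory block 5: place 71 MB, 57 MB left
memory block 6: place 71 MB, 57 MB left
memory block 7: place 70 MB, 58 MB left
memory block 1: place 35 MB, 0 MB left
memory block 2: place 32 MB, 6 MB left
7 memory blocks × 128 MB = 896 MB; used 624 MB; unused 272 MB.

272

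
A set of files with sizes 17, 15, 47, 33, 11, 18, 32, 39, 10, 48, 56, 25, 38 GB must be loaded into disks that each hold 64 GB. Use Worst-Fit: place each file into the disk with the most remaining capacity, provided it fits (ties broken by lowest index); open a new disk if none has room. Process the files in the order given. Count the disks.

Put 17 GB in disk 1; 47 GB remain.
Put 15 GB in disk 1; 32 GB remain.
Put 47 GB in disk 2; 17 GB remain.
Put 33 GB in disk 3; 31 GB remain.
Put 11 GB in disk 1; 21 GB remain.
Put 18 GB in disk 3; 13 GB remain.
Put 32 GB in disk 4; 32 GB remain.
Put 39 GB in disk 5; 25 GB remain.
Put 10 GB in disk 4; 22 GB remain.
Put 48 GB in disk 6; 16 GB remain.
Put 56 GB in disk 7; 8 GB remain.
Put 25 GB in disk 5; 0 GB remain.
Put 38 GB in disk 8; 26 GB remain.
Final disks: [17,15,11] [47] [33,18] [32,10] [39,25] [48] [56] [38].

8 disks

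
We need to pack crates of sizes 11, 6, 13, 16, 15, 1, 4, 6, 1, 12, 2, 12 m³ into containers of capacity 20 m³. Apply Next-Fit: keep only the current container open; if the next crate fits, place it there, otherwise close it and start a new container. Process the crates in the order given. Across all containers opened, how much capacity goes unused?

container 1: place 11 m³, 9 m³ left
container 1: place 6 m³, 3 m³ left
container 2: place 13 m³, 7 m³ left
container 3: place 16 m³, 4 m³ left
container 4: place 15 m³, 5 m³ left
container 4: place 1 m³, 4 m³ left
container 4: place 4 m³, 0 m³ left
container 5: place 6 m³, 14 m³ left
container 5: place 1 m³, 13 m³ left
container 5: place 12 m³, 1 m³ left
container 6: place 2 m³, 18 m³ left
container 6: place 12 m³, 6 m³ left
6 containers × 20 m³ = 120 m³; used 99 m³; unused 21 m³.

21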